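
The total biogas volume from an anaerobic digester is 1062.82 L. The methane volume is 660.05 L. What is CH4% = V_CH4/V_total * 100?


CH4% = V_CH4 / V_total * 100
= 660.05 / 1062.82 * 100
= 62.1036%

62.1036%


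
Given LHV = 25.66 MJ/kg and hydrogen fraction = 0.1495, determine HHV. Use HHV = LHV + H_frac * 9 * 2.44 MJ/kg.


HHV = LHV + H_frac * 9 * 2.44
= 25.66 + 0.1495 * 9 * 2.44
= 28.9430 MJ/kg

28.9430 MJ/kg


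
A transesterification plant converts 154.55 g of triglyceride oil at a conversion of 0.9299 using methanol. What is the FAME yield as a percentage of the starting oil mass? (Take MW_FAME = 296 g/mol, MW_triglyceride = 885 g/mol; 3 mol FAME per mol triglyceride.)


m_FAME = oil * conv * (3 * 296 / 885) = oil * conv * (888/885)
= 154.55 * 0.9299 * 888 / 885
= 144.2032 g
Y = m_FAME / oil * 100 = conv * (888/885) * 100
= 0.9299 * 888 / 885 * 100
= 93.31%

93.31%


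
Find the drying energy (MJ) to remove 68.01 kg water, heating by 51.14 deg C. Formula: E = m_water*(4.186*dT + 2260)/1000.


E = m_water * (4.186 * dT + 2260) / 1000
= 68.01 * (4.186 * 51.14 + 2260) / 1000
= 168.2616 MJ

168.2616 MJ


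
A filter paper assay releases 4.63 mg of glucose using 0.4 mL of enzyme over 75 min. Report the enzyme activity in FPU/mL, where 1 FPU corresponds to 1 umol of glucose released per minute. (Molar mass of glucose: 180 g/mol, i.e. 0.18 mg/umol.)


Activity = glucose_mg / (0.18 mg/umol * V_mL * t_min)
= 4.63 / (0.18 * 0.4 * 75)
= 0.8574 FPU/mL

0.8574 FPU/mL


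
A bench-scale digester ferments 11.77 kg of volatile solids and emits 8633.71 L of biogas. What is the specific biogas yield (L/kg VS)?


Y = V / VS
= 8633.71 / 11.77
= 733.5353 L/kg VS

733.5353 L/kg VS


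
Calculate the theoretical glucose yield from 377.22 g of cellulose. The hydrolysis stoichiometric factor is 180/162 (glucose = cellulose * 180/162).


glucose = cellulose * 180/162
= 377.22 * 180/162
= 419.1333 g

419.1333 g


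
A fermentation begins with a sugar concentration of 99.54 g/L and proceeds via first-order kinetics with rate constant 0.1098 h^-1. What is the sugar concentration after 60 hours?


S = S0 * exp(-k * t)
S = 99.54 * exp(-0.1098 * 60)
S = 0.1370 g/L

0.1370 g/L


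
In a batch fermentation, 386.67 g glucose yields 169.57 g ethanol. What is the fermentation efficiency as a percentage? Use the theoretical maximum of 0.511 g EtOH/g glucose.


Fermentation efficiency = (actual / (0.511 * glucose)) * 100
= (169.57 / (0.511 * 386.67)) * 100
= 85.8198%

85.8198%


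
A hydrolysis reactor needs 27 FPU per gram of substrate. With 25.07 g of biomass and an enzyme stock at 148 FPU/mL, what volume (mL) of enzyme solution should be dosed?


V = dosage * m_sub / activity
V = 27 * 25.07 / 148
V = 4.5736 mL

4.5736 mL


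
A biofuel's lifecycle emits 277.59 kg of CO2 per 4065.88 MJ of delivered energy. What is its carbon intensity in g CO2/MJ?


CI = CO2 * 1000 / E
= 277.59 * 1000 / 4065.88
= 68.2730 g CO2/MJ

68.2730 g CO2/MJ


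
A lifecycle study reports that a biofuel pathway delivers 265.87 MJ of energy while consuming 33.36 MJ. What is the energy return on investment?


EROI = E_out / E_in
= 265.87 / 33.36
= 7.9697

7.9697


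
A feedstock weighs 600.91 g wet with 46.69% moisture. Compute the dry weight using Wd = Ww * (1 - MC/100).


Wd = Ww * (1 - MC/100)
= 600.91 * (1 - 46.69/100)
= 320.3451 g

320.3451 g


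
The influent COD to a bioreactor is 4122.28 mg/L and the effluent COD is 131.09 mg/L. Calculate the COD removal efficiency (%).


eta = (COD_in - COD_out) / COD_in * 100
= (4122.28 - 131.09) / 4122.28 * 100
= 96.8200%

96.8200%


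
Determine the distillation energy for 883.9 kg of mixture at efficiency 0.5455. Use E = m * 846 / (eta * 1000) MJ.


E = m * 846 / (eta * 1000)
= 883.9 * 846 / (0.5455 * 1000)
= 1370.8147 MJ

1370.8147 MJ


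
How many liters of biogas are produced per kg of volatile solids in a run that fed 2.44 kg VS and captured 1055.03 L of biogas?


Y = V / VS
= 1055.03 / 2.44
= 432.3893 L/kg VS

432.3893 L/kg VS


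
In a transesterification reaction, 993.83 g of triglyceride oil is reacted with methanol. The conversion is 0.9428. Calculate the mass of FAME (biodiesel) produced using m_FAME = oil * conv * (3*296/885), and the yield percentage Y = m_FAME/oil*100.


m_FAME = oil * conv * (3 * 296 / 885) = oil * conv * (888/885)
= 993.83 * 0.9428 * 888 / 885
= 940.1591 g
Y = m_FAME / oil * 100 = conv * (888/885) * 100
= 0.9428 * 888 / 885 * 100
= 94.60%

940.1591 g FAME; Y = 94.60%


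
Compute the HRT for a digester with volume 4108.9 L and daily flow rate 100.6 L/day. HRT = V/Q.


HRT = V / Q
= 4108.9 / 100.6
= 40.8439 days

40.8439 days


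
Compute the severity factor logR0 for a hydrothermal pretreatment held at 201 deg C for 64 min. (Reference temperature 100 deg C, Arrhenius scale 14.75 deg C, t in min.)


logR0 = log10(t * exp((T - 100) / 14.75))
= log10(64 * exp((201 - 100) / 14.75))
= 4.7800

4.7800


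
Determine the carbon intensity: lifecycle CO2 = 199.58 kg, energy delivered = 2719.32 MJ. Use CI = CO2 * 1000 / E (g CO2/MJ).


CI = CO2 * 1000 / E
= 199.58 * 1000 / 2719.32
= 73.3933 g CO2/MJ

73.3933 g CO2/MJ


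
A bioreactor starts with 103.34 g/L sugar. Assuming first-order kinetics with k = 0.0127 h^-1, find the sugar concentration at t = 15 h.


S = S0 * exp(-k * t)
S = 103.34 * exp(-0.0127 * 15)
S = 85.4152 g/L

85.4152 g/L


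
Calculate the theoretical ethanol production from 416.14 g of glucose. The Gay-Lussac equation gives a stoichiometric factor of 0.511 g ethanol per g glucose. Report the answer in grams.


Theoretical ethanol yield: m_EtOH = 0.511 * m_glucose
m_EtOH = 0.511 * 416.14 = 212.6475 g

212.6475 g


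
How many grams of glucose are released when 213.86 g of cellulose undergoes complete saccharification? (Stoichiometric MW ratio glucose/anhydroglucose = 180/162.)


glucose = cellulose * 180/162
= 213.86 * 180/162
= 237.6222 g

237.6222 g


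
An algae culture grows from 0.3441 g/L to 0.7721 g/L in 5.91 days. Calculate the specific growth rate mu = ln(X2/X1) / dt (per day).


mu = ln(X2/X1) / dt
= ln(0.7721/0.3441) / 5.91
= 0.1367 per day

0.1367 per day


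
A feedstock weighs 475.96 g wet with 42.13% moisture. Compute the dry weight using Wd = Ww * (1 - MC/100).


Wd = Ww * (1 - MC/100)
= 475.96 * (1 - 42.13/100)
= 275.4381 g

275.4381 g


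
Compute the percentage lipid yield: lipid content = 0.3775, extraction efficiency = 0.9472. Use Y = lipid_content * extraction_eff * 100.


Y = lipid_content * extraction_eff * 100
= 0.3775 * 0.9472 * 100
= 35.7568%

35.7568%


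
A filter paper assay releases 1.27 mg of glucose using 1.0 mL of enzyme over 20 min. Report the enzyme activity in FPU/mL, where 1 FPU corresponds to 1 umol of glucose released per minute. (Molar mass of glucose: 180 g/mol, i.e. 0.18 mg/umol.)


Activity = glucose_mg / (0.18 mg/umol * V_mL * t_min)
= 1.27 / (0.18 * 1.0 * 20)
= 0.3528 FPU/mL

0.3528 FPU/mL


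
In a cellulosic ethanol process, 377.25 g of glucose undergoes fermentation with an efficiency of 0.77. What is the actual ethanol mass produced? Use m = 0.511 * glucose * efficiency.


Actual ethanol: m = 0.511 * 377.25 * 0.77
m = 148.4366 g

148.4366 g


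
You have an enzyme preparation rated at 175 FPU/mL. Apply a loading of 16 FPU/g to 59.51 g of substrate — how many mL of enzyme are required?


V = dosage * m_sub / activity
V = 16 * 59.51 / 175
V = 5.4409 mL

5.4409 mL


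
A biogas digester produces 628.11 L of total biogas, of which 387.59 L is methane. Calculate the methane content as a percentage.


CH4% = V_CH4 / V_total * 100
= 387.59 / 628.11 * 100
= 61.7073%

61.7073%


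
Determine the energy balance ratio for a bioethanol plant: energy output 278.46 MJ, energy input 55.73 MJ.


EROI = E_out / E_in
= 278.46 / 55.73
= 4.9966

4.9966


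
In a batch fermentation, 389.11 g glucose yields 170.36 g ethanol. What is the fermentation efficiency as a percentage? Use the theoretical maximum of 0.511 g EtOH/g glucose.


Fermentation efficiency = (actual / (0.511 * glucose)) * 100
= (170.36 / (0.511 * 389.11)) * 100
= 85.6790%

85.6790%


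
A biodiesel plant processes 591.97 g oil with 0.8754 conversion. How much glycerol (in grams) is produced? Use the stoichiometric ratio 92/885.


glycerol = oil * conv * (92/885)
= 591.97 * 0.8754 * 92 / 885
= 53.8705 g

53.8705 g


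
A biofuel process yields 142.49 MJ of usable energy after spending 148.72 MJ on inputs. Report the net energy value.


NEV = E_out - E_in
= 142.49 - 148.72
= -6.2300 MJ

-6.2300 MJ


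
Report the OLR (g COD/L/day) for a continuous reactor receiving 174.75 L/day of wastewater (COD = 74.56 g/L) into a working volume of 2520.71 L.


OLR = Q * S / V
= 174.75 * 74.56 / 2520.71
= 5.1689 g/L/day

5.1689 g/L/day


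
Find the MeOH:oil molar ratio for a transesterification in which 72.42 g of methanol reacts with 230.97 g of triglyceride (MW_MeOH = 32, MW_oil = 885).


Molar ratio = n_MeOH / n_oil = (MeOH/32) / (oil/885) = (MeOH * 885) / (32 * oil)
= (72.42 * 885) / (32 * 230.97)
= 8.6715

8.6715


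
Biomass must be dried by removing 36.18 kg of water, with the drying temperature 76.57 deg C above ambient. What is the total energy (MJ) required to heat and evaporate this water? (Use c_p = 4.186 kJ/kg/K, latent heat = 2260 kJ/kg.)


E = m_water * (4.186 * dT + 2260) / 1000
= 36.18 * (4.186 * 76.57 + 2260) / 1000
= 93.3633 MJ

93.3633 MJ


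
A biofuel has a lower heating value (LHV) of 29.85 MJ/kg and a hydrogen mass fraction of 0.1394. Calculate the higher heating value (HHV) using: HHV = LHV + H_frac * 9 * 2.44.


HHV = LHV + H_frac * 9 * 2.44
= 29.85 + 0.1394 * 9 * 2.44
= 32.9112 MJ/kg

32.9112 MJ/kg


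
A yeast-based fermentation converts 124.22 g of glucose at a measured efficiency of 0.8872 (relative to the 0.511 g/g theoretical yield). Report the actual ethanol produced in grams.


Actual ethanol: m = 0.511 * 124.22 * 0.8872
m = 56.3163 g

56.3163 g


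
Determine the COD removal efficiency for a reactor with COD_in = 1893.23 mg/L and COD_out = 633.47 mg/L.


eta = (COD_in - COD_out) / COD_in * 100
= (1893.23 - 633.47) / 1893.23 * 100
= 66.5403%

66.5403%


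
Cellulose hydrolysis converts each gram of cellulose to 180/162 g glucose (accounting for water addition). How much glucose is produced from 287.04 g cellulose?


glucose = cellulose * 180/162
= 287.04 * 180/162
= 318.9333 g

318.9333 g


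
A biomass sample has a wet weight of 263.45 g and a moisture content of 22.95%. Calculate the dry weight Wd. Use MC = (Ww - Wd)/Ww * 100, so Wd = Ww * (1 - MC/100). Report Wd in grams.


Wd = Ww * (1 - MC/100)
= 263.45 * (1 - 22.95/100)
= 202.9882 g

202.9882 g


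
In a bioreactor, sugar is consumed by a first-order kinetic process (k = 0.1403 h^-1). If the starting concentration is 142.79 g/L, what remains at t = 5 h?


S = S0 * exp(-k * t)
S = 142.79 * exp(-0.1403 * 5)
S = 70.8011 g/L

70.8011 g/L


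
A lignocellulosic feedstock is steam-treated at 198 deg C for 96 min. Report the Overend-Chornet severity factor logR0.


logR0 = log10(t * exp((T - 100) / 14.75))
= log10(96 * exp((198 - 100) / 14.75))
= 4.8678

4.8678


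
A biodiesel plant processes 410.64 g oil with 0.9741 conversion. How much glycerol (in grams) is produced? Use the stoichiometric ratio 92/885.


glycerol = oil * conv * (92/885)
= 410.64 * 0.9741 * 92 / 885
= 41.5824 g

41.5824 g


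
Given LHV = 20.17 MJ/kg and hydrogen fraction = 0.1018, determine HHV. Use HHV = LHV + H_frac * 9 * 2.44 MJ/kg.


HHV = LHV + H_frac * 9 * 2.44
= 20.17 + 0.1018 * 9 * 2.44
= 22.4055 MJ/kg

22.4055 MJ/kg


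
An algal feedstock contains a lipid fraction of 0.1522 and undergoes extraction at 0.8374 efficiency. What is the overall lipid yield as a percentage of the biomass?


Y = lipid_content * extraction_eff * 100
= 0.1522 * 0.8374 * 100
= 12.7452%

12.7452%


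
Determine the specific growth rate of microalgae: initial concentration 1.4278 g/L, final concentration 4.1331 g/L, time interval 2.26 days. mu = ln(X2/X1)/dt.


mu = ln(X2/X1) / dt
= ln(4.1331/1.4278) / 2.26
= 0.4703 per day

0.4703 per day


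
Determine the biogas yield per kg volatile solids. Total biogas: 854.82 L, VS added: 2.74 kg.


Y = V / VS
= 854.82 / 2.74
= 311.9781 L/kg VS

311.9781 L/kg VS


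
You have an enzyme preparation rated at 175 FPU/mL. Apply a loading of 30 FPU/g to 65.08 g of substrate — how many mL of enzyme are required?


V = dosage * m_sub / activity
V = 30 * 65.08 / 175
V = 11.1566 mL

11.1566 mL


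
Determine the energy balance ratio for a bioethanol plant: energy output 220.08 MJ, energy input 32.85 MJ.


EROI = E_out / E_in
= 220.08 / 32.85
= 6.6995

6.6995


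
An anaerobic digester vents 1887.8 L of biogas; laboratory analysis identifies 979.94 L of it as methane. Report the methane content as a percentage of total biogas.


CH4% = V_CH4 / V_total * 100
= 979.94 / 1887.8 * 100
= 51.9091%

51.9091%


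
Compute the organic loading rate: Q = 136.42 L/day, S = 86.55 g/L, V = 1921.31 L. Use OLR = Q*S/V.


OLR = Q * S / V
= 136.42 * 86.55 / 1921.31
= 6.1454 g/L/day

6.1454 g/L/day


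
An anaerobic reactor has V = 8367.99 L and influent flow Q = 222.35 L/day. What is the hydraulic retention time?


HRT = V / Q
= 8367.99 / 222.35
= 37.6343 days

37.6343 days


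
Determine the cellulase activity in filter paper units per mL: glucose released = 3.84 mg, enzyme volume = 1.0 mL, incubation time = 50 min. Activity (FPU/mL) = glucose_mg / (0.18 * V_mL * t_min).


Activity = glucose_mg / (0.18 mg/umol * V_mL * t_min)
= 3.84 / (0.18 * 1.0 * 50)
= 0.4267 FPU/mL

0.4267 FPU/mL


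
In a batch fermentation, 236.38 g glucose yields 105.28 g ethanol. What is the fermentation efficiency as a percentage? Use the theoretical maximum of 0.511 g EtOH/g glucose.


Fermentation efficiency = (actual / (0.511 * glucose)) * 100
= (105.28 / (0.511 * 236.38)) * 100
= 87.1594%

87.1594%


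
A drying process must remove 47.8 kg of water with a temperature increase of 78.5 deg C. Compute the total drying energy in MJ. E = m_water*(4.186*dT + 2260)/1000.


E = m_water * (4.186 * dT + 2260) / 1000
= 47.8 * (4.186 * 78.5 + 2260) / 1000
= 123.7351 MJ

123.7351 MJ


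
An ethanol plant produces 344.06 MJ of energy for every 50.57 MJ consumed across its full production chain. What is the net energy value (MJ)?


NEV = E_out - E_in
= 344.06 - 50.57
= 293.4900 MJ

293.4900 MJ


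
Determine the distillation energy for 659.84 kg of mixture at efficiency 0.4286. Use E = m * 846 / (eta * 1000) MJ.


E = m * 846 / (eta * 1000)
= 659.84 * 846 / (0.4286 * 1000)
= 1302.4373 MJ

1302.4373 MJ


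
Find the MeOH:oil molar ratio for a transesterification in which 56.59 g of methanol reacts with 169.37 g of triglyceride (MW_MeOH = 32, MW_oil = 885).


Molar ratio = n_MeOH / n_oil = (MeOH/32) / (oil/885) = (MeOH * 885) / (32 * oil)
= (56.59 * 885) / (32 * 169.37)
= 9.2405

9.2405


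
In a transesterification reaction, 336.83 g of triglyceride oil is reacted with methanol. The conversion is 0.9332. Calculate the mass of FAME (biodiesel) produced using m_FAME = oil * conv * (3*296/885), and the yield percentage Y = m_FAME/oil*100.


m_FAME = oil * conv * (3 * 296 / 885) = oil * conv * (888/885)
= 336.83 * 0.9332 * 888 / 885
= 315.3953 g
Y = m_FAME / oil * 100 = conv * (888/885) * 100
= 0.9332 * 888 / 885 * 100
= 93.64%

315.3953 g FAME; Y = 93.64%


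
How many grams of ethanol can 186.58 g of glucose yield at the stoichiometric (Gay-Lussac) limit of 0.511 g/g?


Theoretical ethanol yield: m_EtOH = 0.511 * m_glucose
m_EtOH = 0.511 * 186.58 = 95.3424 g

95.3424 g


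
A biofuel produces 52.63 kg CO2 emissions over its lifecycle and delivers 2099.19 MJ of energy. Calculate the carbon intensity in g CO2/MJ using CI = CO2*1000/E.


CI = CO2 * 1000 / E
= 52.63 * 1000 / 2099.19
= 25.0716 g CO2/MJ

25.0716 g CO2/MJ


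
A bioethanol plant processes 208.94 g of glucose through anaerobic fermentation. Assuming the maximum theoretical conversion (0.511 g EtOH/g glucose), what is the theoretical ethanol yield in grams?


Theoretical ethanol yield: m_EtOH = 0.511 * m_glucose
m_EtOH = 0.511 * 208.94 = 106.7683 g

106.7683 g


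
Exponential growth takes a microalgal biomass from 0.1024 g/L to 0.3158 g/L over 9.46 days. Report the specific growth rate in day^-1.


mu = ln(X2/X1) / dt
= ln(0.3158/0.1024) / 9.46
= 0.1191 per day

0.1191 per day


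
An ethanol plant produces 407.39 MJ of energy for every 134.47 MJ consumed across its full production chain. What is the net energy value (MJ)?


NEV = E_out - E_in
= 407.39 - 134.47
= 272.9200 MJ

272.9200 MJ


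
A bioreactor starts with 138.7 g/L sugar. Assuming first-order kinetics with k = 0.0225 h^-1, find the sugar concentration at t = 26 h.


S = S0 * exp(-k * t)
S = 138.7 * exp(-0.0225 * 26)
S = 77.2706 g/L

77.2706 g/L


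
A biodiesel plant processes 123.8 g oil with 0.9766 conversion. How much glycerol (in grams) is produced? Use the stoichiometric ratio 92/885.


glycerol = oil * conv * (92/885)
= 123.8 * 0.9766 * 92 / 885
= 12.5685 g

12.5685 g


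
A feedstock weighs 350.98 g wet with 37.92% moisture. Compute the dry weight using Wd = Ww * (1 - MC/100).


Wd = Ww * (1 - MC/100)
= 350.98 * (1 - 37.92/100)
= 217.8884 g

217.8884 g


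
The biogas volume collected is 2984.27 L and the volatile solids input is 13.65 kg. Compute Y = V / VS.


Y = V / VS
= 2984.27 / 13.65
= 218.6278 L/kg VS

218.6278 L/kg VS


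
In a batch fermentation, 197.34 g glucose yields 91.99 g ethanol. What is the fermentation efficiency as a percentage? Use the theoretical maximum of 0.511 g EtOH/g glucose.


Fermentation efficiency = (actual / (0.511 * glucose)) * 100
= (91.99 / (0.511 * 197.34)) * 100
= 91.2231%

91.2231%


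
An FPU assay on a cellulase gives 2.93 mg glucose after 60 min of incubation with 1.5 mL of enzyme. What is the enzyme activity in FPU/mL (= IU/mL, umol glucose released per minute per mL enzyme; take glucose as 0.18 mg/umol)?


Activity = glucose_mg / (0.18 mg/umol * V_mL * t_min)
= 2.93 / (0.18 * 1.5 * 60)
= 0.1809 FPU/mL

0.1809 FPU/mL


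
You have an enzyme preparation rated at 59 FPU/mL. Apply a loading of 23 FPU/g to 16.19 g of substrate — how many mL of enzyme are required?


V = dosage * m_sub / activity
V = 23 * 16.19 / 59
V = 6.3114 mL

6.3114 mL


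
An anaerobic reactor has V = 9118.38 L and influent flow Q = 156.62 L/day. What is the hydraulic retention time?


HRT = V / Q
= 9118.38 / 156.62
= 58.2198 days

58.2198 days


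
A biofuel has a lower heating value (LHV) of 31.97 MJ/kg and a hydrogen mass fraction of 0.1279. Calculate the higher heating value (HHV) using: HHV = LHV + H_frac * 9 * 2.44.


HHV = LHV + H_frac * 9 * 2.44
= 31.97 + 0.1279 * 9 * 2.44
= 34.7787 MJ/kg

34.7787 MJ/kg


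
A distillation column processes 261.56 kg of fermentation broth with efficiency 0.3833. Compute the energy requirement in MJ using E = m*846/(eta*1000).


E = m * 846 / (eta * 1000)
= 261.56 * 846 / (0.3833 * 1000)
= 577.3017 MJ

577.3017 MJ


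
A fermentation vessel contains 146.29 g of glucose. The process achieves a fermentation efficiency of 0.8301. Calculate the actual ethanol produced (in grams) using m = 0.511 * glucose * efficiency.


Actual ethanol: m = 0.511 * 146.29 * 0.8301
m = 62.0535 g

62.0535 g


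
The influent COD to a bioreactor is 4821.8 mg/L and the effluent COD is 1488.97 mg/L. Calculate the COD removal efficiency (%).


eta = (COD_in - COD_out) / COD_in * 100
= (4821.8 - 1488.97) / 4821.8 * 100
= 69.1200%

69.1200%


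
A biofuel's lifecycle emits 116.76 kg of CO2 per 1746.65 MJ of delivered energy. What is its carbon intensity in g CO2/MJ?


CI = CO2 * 1000 / E
= 116.76 * 1000 / 1746.65
= 66.8480 g CO2/MJ

66.8480 g CO2/MJ


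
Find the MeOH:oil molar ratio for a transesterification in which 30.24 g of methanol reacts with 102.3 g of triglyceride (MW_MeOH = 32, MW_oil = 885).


Molar ratio = n_MeOH / n_oil = (MeOH/32) / (oil/885) = (MeOH * 885) / (32 * oil)
= (30.24 * 885) / (32 * 102.3)
= 8.1752

8.1752


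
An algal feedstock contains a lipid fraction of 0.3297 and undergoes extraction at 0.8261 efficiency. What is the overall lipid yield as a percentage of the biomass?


Y = lipid_content * extraction_eff * 100
= 0.3297 * 0.8261 * 100
= 27.2365%

27.2365%


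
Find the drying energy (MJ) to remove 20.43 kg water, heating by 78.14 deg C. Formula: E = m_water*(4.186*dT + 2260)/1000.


E = m_water * (4.186 * dT + 2260) / 1000
= 20.43 * (4.186 * 78.14 + 2260) / 1000
= 52.8543 MJ

52.8543 MJ


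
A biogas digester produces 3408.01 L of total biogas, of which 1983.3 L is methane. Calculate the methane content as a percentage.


CH4% = V_CH4 / V_total * 100
= 1983.3 / 3408.01 * 100
= 58.1953%

58.1953%


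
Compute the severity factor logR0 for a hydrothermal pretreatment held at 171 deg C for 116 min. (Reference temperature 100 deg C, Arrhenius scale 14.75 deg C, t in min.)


logR0 = log10(t * exp((T - 100) / 14.75))
= log10(116 * exp((171 - 100) / 14.75))
= 4.1550

4.1550


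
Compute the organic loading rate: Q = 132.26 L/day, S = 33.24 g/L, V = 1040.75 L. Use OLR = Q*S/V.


OLR = Q * S / V
= 132.26 * 33.24 / 1040.75
= 4.2242 g/L/day

4.2242 g/L/day


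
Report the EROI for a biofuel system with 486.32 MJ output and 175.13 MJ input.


EROI = E_out / E_in
= 486.32 / 175.13
= 2.7769

2.7769


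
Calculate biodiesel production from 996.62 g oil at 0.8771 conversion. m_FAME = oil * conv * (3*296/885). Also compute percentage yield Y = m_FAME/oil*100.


m_FAME = oil * conv * (3 * 296 / 885) = oil * conv * (888/885)
= 996.62 * 0.8771 * 888 / 885
= 877.0986 g
Y = m_FAME / oil * 100 = conv * (888/885) * 100
= 0.8771 * 888 / 885 * 100
= 88.01%

877.0986 g FAME; Y = 88.01%


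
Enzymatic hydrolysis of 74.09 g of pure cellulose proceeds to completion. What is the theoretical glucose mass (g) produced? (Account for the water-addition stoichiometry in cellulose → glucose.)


glucose = cellulose * 180/162
= 74.09 * 180/162
= 82.3222 g

82.3222 g


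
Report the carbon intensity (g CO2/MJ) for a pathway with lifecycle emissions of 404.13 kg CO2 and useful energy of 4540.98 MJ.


CI = CO2 * 1000 / E
= 404.13 * 1000 / 4540.98
= 88.9962 g CO2/MJ

88.9962 g CO2/MJ


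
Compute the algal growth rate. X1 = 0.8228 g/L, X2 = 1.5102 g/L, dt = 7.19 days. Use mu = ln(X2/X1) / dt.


mu = ln(X2/X1) / dt
= ln(1.5102/0.8228) / 7.19
= 0.0845 per day

0.0845 per day


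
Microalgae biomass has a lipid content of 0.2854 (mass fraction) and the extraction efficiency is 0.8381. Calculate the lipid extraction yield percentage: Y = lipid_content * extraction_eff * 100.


Y = lipid_content * extraction_eff * 100
= 0.2854 * 0.8381 * 100
= 23.9194%

23.9194%


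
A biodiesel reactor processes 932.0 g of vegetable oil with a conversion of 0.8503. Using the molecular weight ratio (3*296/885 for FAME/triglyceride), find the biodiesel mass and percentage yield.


m_FAME = oil * conv * (3 * 296 / 885) = oil * conv * (888/885)
= 932.0 * 0.8503 * 888 / 885
= 795.1660 g
Y = m_FAME / oil * 100 = conv * (888/885) * 100
= 0.8503 * 888 / 885 * 100
= 85.32%

795.1660 g FAME; Y = 85.32%


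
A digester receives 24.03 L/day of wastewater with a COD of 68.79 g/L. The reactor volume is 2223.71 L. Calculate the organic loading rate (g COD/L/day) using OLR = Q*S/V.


OLR = Q * S / V
= 24.03 * 68.79 / 2223.71
= 0.7434 g/L/day

0.7434 g/L/day


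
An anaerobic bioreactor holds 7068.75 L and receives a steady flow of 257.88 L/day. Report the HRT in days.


HRT = V / Q
= 7068.75 / 257.88
= 27.4110 days

27.4110 days


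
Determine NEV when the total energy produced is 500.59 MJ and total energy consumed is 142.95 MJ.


NEV = E_out - E_in
= 500.59 - 142.95
= 357.6400 MJ

357.6400 MJ


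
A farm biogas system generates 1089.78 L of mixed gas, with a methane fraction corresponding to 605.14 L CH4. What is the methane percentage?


CH4% = V_CH4 / V_total * 100
= 605.14 / 1089.78 * 100
= 55.5286%

55.5286%


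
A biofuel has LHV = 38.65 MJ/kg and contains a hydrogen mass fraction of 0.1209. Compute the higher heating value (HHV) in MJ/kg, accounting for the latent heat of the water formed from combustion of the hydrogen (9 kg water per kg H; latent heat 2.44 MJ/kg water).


HHV = LHV + H_frac * 9 * 2.44
= 38.65 + 0.1209 * 9 * 2.44
= 41.3050 MJ/kg

41.3050 MJ/kg


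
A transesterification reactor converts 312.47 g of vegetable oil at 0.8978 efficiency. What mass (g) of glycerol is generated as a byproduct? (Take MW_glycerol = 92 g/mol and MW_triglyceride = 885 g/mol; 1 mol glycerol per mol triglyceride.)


glycerol = oil * conv * (92/885)
= 312.47 * 0.8978 * 92 / 885
= 29.1630 g

29.1630 g


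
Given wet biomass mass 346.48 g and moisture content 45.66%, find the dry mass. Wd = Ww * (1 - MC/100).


Wd = Ww * (1 - MC/100)
= 346.48 * (1 - 45.66/100)
= 188.2772 g

188.2772 g


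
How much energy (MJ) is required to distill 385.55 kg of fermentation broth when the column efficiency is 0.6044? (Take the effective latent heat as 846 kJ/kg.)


E = m * 846 / (eta * 1000)
= 385.55 * 846 / (0.6044 * 1000)
= 539.6679 MJ

539.6679 MJ


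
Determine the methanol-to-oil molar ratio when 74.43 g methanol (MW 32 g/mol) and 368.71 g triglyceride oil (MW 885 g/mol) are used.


Molar ratio = n_MeOH / n_oil = (MeOH/32) / (oil/885) = (MeOH * 885) / (32 * oil)
= (74.43 * 885) / (32 * 368.71)
= 5.5829

5.5829


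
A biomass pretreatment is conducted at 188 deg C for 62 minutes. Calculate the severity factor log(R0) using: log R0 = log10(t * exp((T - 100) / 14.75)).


logR0 = log10(t * exp((T - 100) / 14.75))
= log10(62 * exp((188 - 100) / 14.75))
= 4.3834

4.3834


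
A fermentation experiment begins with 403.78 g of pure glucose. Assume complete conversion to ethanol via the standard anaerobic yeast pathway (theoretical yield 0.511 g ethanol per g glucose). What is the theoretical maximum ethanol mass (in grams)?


Theoretical ethanol yield: m_EtOH = 0.511 * m_glucose
m_EtOH = 0.511 * 403.78 = 206.3316 g

206.3316 g


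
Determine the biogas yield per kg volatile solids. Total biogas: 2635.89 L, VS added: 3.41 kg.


Y = V / VS
= 2635.89 / 3.41
= 772.9883 L/kg VS

772.9883 L/kg VS


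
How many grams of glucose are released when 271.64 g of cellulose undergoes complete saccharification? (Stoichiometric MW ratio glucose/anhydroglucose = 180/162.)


glucose = cellulose * 180/162
= 271.64 * 180/162
= 301.8222 g

301.8222 g


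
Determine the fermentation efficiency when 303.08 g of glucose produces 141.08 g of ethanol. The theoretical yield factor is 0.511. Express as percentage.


Fermentation efficiency = (actual / (0.511 * glucose)) * 100
= (141.08 / (0.511 * 303.08)) * 100
= 91.0935%

91.0935%


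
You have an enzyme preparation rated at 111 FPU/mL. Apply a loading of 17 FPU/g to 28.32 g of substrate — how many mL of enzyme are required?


V = dosage * m_sub / activity
V = 17 * 28.32 / 111
V = 4.3373 mL

4.3373 mL


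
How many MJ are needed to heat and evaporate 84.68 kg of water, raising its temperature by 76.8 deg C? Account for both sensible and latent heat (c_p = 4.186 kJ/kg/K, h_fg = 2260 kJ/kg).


E = m_water * (4.186 * dT + 2260) / 1000
= 84.68 * (4.186 * 76.8 + 2260) / 1000
= 218.6001 MJ

218.6001 MJ


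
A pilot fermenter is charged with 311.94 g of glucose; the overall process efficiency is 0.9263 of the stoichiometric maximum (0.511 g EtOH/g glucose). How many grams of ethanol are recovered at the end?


Actual ethanol: m = 0.511 * 311.94 * 0.9263
m = 147.6535 g

147.6535 g


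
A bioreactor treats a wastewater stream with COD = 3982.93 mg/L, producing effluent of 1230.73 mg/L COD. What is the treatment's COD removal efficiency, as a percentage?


eta = (COD_in - COD_out) / COD_in * 100
= (3982.93 - 1230.73) / 3982.93 * 100
= 69.0999%

69.0999%


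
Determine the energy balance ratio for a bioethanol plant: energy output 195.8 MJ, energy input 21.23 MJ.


EROI = E_out / E_in
= 195.8 / 21.23
= 9.2228

9.2228


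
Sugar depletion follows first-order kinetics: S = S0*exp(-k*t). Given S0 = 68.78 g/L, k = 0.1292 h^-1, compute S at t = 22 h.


S = S0 * exp(-k * t)
S = 68.78 * exp(-0.1292 * 22)
S = 4.0089 g/L

4.0089 g/L


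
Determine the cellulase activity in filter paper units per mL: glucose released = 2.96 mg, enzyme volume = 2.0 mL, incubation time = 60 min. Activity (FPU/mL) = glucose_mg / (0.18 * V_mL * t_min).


Activity = glucose_mg / (0.18 mg/umol * V_mL * t_min)
= 2.96 / (0.18 * 2.0 * 60)
= 0.1370 FPU/mL

0.1370 FPU/mL


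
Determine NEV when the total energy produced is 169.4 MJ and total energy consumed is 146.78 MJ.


NEV = E_out - E_in
= 169.4 - 146.78
= 22.6200 MJ

22.6200 MJ


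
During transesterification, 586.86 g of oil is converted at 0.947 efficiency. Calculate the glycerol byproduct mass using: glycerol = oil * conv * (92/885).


glycerol = oil * conv * (92/885)
= 586.86 * 0.947 * 92 / 885
= 57.7735 g

57.7735 g


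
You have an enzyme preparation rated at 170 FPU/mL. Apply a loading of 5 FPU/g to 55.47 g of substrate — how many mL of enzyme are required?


V = dosage * m_sub / activity
V = 5 * 55.47 / 170
V = 1.6315 mL

1.6315 mL


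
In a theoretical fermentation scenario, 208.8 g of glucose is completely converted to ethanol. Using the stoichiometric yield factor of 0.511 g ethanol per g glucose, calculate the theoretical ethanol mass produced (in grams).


Theoretical ethanol yield: m_EtOH = 0.511 * m_glucose
m_EtOH = 0.511 * 208.8 = 106.6968 g

106.6968 g


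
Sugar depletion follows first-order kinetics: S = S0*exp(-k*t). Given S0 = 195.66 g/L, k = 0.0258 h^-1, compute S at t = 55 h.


S = S0 * exp(-k * t)
S = 195.66 * exp(-0.0258 * 55)
S = 47.3411 g/L

47.3411 g/L


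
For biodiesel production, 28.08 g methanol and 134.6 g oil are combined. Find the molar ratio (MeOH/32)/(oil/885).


Molar ratio = n_MeOH / n_oil = (MeOH/32) / (oil/885) = (MeOH * 885) / (32 * oil)
= (28.08 * 885) / (32 * 134.6)
= 5.7696

5.7696


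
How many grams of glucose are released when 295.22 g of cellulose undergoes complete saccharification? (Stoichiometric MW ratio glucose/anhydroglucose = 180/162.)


glucose = cellulose * 180/162
= 295.22 * 180/162
= 328.0222 g

328.0222 g


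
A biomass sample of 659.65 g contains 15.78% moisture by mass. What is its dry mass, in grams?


Wd = Ww * (1 - MC/100)
= 659.65 * (1 - 15.78/100)
= 555.5572 g

555.5572 g


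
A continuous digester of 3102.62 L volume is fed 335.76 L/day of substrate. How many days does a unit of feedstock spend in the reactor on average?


HRT = V / Q
= 3102.62 / 335.76
= 9.2406 days

9.2406 days


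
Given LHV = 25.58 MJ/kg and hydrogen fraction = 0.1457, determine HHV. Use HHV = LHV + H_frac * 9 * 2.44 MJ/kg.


HHV = LHV + H_frac * 9 * 2.44
= 25.58 + 0.1457 * 9 * 2.44
= 28.7796 MJ/kg

28.7796 MJ/kg


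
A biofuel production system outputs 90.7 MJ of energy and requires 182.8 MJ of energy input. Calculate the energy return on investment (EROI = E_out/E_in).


EROI = E_out / E_in
= 90.7 / 182.8
= 0.4962

0.4962


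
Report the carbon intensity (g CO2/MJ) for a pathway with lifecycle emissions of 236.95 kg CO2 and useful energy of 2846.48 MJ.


CI = CO2 * 1000 / E
= 236.95 * 1000 / 2846.48
= 83.2432 g CO2/MJ

83.2432 g CO2/MJ


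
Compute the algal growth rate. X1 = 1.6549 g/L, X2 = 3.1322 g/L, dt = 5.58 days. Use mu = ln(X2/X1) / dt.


mu = ln(X2/X1) / dt
= ln(3.1322/1.6549) / 5.58
= 0.1143 per day

0.1143 per day


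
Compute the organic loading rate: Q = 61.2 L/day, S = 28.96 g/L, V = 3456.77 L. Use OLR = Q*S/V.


OLR = Q * S / V
= 61.2 * 28.96 / 3456.77
= 0.5127 g/L/day

0.5127 g/L/day


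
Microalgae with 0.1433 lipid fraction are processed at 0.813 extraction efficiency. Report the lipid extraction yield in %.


Y = lipid_content * extraction_eff * 100
= 0.1433 * 0.813 * 100
= 11.6503%

11.6503%


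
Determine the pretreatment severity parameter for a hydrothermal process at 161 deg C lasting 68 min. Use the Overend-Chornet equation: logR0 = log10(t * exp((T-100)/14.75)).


logR0 = log10(t * exp((T - 100) / 14.75))
= log10(68 * exp((161 - 100) / 14.75))
= 3.6286

3.6286


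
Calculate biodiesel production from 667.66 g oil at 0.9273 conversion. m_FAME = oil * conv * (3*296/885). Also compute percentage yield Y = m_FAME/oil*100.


m_FAME = oil * conv * (3 * 296 / 885) = oil * conv * (888/885)
= 667.66 * 0.9273 * 888 / 885
= 621.2198 g
Y = m_FAME / oil * 100 = conv * (888/885) * 100
= 0.9273 * 888 / 885 * 100
= 93.04%

621.2198 g FAME; Y = 93.04%


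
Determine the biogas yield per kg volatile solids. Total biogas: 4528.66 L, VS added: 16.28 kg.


Y = V / VS
= 4528.66 / 16.28
= 278.1732 L/kg VS

278.1732 L/kg VS


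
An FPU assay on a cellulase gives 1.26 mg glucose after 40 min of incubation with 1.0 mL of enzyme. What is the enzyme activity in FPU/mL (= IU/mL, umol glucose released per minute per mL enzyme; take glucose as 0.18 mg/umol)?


Activity = glucose_mg / (0.18 mg/umol * V_mL * t_min)
= 1.26 / (0.18 * 1.0 * 40)
= 0.1750 FPU/mL

0.1750 FPU/mL


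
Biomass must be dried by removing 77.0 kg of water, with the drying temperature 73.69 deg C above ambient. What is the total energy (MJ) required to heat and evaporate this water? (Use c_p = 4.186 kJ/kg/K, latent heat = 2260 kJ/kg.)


E = m_water * (4.186 * dT + 2260) / 1000
= 77.0 * (4.186 * 73.69 + 2260) / 1000
= 197.7719 MJ

197.7719 MJ


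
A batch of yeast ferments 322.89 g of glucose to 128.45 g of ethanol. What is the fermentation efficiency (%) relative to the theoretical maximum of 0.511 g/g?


Fermentation efficiency = (actual / (0.511 * glucose)) * 100
= (128.45 / (0.511 * 322.89)) * 100
= 77.8500%

77.8500%


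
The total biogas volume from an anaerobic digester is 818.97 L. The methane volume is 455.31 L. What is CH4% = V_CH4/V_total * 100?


CH4% = V_CH4 / V_total * 100
= 455.31 / 818.97 * 100
= 55.5954%

55.5954%


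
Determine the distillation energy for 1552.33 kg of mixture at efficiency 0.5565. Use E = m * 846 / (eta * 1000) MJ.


E = m * 846 / (eta * 1000)
= 1552.33 * 846 / (0.5565 * 1000)
= 2359.8763 MJ

2359.8763 MJ


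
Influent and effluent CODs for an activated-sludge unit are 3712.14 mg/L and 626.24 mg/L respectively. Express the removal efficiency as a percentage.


eta = (COD_in - COD_out) / COD_in * 100
= (3712.14 - 626.24) / 3712.14 * 100
= 83.1299%

83.1299%


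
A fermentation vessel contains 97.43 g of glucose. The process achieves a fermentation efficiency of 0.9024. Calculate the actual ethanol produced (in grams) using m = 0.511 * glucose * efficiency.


Actual ethanol: m = 0.511 * 97.43 * 0.9024
m = 44.9275 g

44.9275 g


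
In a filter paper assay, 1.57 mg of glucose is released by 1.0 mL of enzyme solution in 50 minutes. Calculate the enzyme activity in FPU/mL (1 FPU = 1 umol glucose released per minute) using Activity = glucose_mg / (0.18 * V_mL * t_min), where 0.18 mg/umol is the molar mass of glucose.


Activity = glucose_mg / (0.18 mg/umol * V_mL * t_min)
= 1.57 / (0.18 * 1.0 * 50)
= 0.1744 FPU/mL

0.1744 FPU/mL


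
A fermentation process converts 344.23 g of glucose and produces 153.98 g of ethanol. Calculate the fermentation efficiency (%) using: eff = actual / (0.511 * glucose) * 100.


Fermentation efficiency = (actual / (0.511 * glucose)) * 100
= (153.98 / (0.511 * 344.23)) * 100
= 87.5376%

87.5376%


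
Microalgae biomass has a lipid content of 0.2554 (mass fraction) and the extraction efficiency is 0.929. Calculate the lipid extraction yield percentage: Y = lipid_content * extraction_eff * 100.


Y = lipid_content * extraction_eff * 100
= 0.2554 * 0.929 * 100
= 23.7267%

23.7267%


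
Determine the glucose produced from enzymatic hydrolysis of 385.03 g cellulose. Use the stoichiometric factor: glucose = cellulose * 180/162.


glucose = cellulose * 180/162
= 385.03 * 180/162
= 427.8111 g

427.8111 g


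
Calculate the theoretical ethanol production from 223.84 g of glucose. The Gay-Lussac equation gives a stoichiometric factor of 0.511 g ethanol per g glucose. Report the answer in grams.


Theoretical ethanol yield: m_EtOH = 0.511 * m_glucose
m_EtOH = 0.511 * 223.84 = 114.3822 g

114.3822 g


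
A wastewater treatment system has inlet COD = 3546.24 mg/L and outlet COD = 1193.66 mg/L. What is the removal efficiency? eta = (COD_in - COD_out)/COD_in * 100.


eta = (COD_in - COD_out) / COD_in * 100
= (3546.24 - 1193.66) / 3546.24 * 100
= 66.3401%

66.3401%


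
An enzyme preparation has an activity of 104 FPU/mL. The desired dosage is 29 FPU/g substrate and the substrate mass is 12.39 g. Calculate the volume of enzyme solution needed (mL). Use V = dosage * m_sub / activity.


V = dosage * m_sub / activity
V = 29 * 12.39 / 104
V = 3.4549 mL

3.4549 mL


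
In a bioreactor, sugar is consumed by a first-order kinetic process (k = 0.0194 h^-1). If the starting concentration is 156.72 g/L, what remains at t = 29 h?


S = S0 * exp(-k * t)
S = 156.72 * exp(-0.0194 * 29)
S = 89.2874 g/L

89.2874 g/L


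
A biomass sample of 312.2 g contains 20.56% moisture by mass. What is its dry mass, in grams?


Wd = Ww * (1 - MC/100)
= 312.2 * (1 - 20.56/100)
= 248.0117 g

248.0117 g


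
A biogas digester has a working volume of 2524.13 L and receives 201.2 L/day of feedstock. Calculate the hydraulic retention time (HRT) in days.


HRT = V / Q
= 2524.13 / 201.2
= 12.5454 days

12.5454 days


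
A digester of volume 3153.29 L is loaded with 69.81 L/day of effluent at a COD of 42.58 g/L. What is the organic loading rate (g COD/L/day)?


OLR = Q * S / V
= 69.81 * 42.58 / 3153.29
= 0.9427 g/L/day

0.9427 g/L/day


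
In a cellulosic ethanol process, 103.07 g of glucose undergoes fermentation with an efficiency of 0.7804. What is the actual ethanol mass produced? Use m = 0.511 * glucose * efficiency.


Actual ethanol: m = 0.511 * 103.07 * 0.7804
m = 41.1027 g

41.1027 g


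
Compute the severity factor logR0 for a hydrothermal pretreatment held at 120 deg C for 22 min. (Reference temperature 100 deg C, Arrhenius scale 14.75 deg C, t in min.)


logR0 = log10(t * exp((T - 100) / 14.75))
= log10(22 * exp((120 - 100) / 14.75))
= 1.9313

1.9313


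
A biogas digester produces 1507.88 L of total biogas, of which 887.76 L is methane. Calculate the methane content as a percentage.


CH4% = V_CH4 / V_total * 100
= 887.76 / 1507.88 * 100
= 58.8747%

58.8747%


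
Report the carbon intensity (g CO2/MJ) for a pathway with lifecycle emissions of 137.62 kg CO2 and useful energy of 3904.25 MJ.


CI = CO2 * 1000 / E
= 137.62 * 1000 / 3904.25
= 35.2488 g CO2/MJ

35.2488 g CO2/MJ


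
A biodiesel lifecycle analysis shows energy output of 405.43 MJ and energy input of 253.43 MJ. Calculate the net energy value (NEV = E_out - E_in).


NEV = E_out - E_in
= 405.43 - 253.43
= 152.0000 MJ

152.0000 MJ


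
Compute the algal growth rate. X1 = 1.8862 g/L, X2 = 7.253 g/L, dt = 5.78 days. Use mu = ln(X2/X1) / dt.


mu = ln(X2/X1) / dt
= ln(7.253/1.8862) / 5.78
= 0.2330 per day

0.2330 per day


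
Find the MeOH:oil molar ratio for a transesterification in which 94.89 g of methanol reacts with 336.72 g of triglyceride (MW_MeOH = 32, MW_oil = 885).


Molar ratio = n_MeOH / n_oil = (MeOH/32) / (oil/885) = (MeOH * 885) / (32 * oil)
= (94.89 * 885) / (32 * 336.72)
= 7.7937

7.7937
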